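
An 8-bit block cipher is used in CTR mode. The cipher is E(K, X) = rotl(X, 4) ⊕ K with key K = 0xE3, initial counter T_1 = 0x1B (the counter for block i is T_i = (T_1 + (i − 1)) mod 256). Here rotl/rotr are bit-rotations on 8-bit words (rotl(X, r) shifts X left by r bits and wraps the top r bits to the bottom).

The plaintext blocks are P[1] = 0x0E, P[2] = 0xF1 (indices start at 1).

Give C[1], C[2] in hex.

CTR encryption: S_i = E(K, T_i) where T_i is the counter for block i; C_i = P_i ⊕ S_i.
C[1]: T = 0x1B, S = E(K, T) = 0x52; 0x0E ⊕ 0x52 = 0x5C.
C[2]: T = 0x1C, S = E(K, T) = 0x22; 0xF1 ⊕ 0x22 = 0xD3.

C[1] = 0x5C, C[2] = 0xD3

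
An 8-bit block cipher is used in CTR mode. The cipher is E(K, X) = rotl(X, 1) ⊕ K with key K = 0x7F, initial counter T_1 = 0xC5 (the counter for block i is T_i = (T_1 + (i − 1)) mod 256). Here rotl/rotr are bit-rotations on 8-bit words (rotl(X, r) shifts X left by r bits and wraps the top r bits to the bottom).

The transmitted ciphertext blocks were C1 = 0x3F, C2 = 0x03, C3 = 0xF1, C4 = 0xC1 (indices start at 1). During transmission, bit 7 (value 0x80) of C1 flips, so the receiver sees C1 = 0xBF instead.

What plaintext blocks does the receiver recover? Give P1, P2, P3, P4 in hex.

CTR decryption: S_i = E(K, T_i) where T_i is the counter for block i; P_i = C_i ⊕ S_i.
Only C1 changed, to 0xBF. In CTR, a change in C_i flips the same bit in P_i only; the keystream is unaffected. Decrypting the received ciphertext:
P1: T = 0xC5, S = E(K, T) = 0xF4; 0xBF ⊕ 0xF4 = 0x4B.
P2: T = 0xC6, S = E(K, T) = 0xF2; 0x03 ⊕ 0xF2 = 0xF1.
P3: T = 0xC7, S = E(K, T) = 0xF0; 0xF1 ⊕ 0xF0 = 0x01.
P4: T = 0xC8, S = E(K, T) = 0xEE; 0xC1 ⊕ 0xEE = 0x2F.
Blocks that differ from the original plaintext: P1.

P1 = 0x4B, P2 = 0xF1, P3 = 0x01, P4 = 0x2F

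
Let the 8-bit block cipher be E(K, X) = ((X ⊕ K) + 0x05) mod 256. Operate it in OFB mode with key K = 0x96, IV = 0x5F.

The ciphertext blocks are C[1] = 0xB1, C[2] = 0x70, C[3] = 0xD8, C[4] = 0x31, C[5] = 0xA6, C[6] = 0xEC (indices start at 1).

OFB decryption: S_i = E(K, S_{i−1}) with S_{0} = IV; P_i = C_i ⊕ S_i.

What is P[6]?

P[6] = 0x95

P[1]: S = E(K, 0x5F) = 0xCE; 0xB1 ⊕ 0xCE = 0x7F.
P[2]: S = E(K, 0xCE) = 0x5D; 0x70 ⊕ 0x5D = 0x2D.
P[3]: S = E(K, 0x5D) = 0xD0; 0xD8 ⊕ 0xD0 = 0x08.
P[4]: S = E(K, 0xD0) = 0x4B; 0x31 ⊕ 0x4B = 0x7A.
P[5]: S = E(K, 0x4B) = 0xE2; 0xA6 ⊕ 0xE2 = 0x44.
P[6]: S = E(K, 0xE2) = 0x79; 0xEC ⊕ 0x79 = 0x95.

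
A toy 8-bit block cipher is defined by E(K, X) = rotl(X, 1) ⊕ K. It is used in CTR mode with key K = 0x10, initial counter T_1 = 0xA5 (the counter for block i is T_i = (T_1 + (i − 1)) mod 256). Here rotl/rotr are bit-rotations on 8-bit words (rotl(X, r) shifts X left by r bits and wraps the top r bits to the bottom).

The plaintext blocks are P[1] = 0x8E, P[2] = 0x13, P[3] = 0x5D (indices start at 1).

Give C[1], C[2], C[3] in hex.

CTR encryption: S_i = E(K, T_i) where T_i is the counter for block i; C_i = P_i ⊕ S_i.
C[1]: T = 0xA5, S = E(K, T) = 0x5B; 0x8E ⊕ 0x5B = 0xD5.
C[2]: T = 0xA6, S = E(K, T) = 0x5D; 0x13 ⊕ 0x5D = 0x4E.
C[3]: T = 0xA7, S = E(K, T) = 0x5F; 0x5D ⊕ 0x5F = 0x02.

C[1] = 0xD5, C[2] = 0x4E, C[3] = 0x02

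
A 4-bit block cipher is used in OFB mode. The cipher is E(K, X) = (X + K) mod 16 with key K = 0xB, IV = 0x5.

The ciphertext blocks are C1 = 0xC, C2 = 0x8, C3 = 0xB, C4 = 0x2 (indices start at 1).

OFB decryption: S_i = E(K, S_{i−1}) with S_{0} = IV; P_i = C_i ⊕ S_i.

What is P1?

P1 = 0xC

P1: S = E(K, 0x5) = 0x0; 0xC ⊕ 0x0 = 0xC.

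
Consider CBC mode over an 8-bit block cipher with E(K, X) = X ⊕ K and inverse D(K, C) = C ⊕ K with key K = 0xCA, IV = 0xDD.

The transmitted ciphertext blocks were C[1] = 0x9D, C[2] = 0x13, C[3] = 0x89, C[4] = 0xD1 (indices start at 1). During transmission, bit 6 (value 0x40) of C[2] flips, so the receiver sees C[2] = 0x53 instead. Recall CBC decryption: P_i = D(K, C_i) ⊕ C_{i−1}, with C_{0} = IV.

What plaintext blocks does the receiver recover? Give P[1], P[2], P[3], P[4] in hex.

Only C[2] changed, to 0x53. In CBC, a change in C_i garbles P_i and flips the same bit in P_{i+1}. Decrypting the received ciphertext:
P[1]: D(K, 0x9D) = 0x57; 0x57 ⊕ 0xDD = 0x8A.
P[2]: D(K, 0x53) = 0x99; 0x99 ⊕ 0x9D = 0x04.
P[3]: D(K, 0x89) = 0x43; 0x43 ⊕ 0x53 = 0x10.
P[4]: D(K, 0xD1) = 0x1B; 0x1B ⊕ 0x89 = 0x92.
Blocks that differ from the original plaintext: P[2], P[3].

P[1] = 0x8A, P[2] = 0x04, P[3] = 0x10, P[4] = 0x92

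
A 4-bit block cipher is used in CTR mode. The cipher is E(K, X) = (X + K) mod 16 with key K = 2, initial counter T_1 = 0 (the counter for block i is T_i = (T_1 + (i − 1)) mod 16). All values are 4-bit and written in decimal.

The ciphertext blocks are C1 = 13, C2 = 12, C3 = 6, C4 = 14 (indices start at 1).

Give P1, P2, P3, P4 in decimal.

CTR decryption: S_i = E(K, T_i) where T_i is the counter for block i; P_i = C_i ⊕ S_i.
P1: T = 0, S = E(K, T) = 2; 13 ⊕ 2 = 15.
P2: T = 1, S = E(K, T) = 3; 12 ⊕ 3 = 15.
P3: T = 2, S = E(K, T) = 4; 6 ⊕ 4 = 2.
P4: T = 3, S = E(K, T) = 5; 14 ⊕ 5 = 11.

P1 = 15, P2 = 15, P3 = 2, P4 = 11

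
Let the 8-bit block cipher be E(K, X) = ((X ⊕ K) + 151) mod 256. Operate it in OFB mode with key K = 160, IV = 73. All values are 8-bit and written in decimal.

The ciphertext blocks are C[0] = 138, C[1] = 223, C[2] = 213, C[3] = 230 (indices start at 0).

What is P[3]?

OFB decryption: S_i = E(K, S_{i−1}) with S_{−1} = IV; P_i = C_i ⊕ S_i.
P[0]: S = E(K, 73) = 128; 138 ⊕ 128 = 10.
P[1]: S = E(K, 128) = 183; 223 ⊕ 183 = 104.
P[2]: S = E(K, 183) = 174; 213 ⊕ 174 = 123.
P[3]: S = E(K, 174) = 165; 230 ⊕ 165 = 67.

P[3] = 67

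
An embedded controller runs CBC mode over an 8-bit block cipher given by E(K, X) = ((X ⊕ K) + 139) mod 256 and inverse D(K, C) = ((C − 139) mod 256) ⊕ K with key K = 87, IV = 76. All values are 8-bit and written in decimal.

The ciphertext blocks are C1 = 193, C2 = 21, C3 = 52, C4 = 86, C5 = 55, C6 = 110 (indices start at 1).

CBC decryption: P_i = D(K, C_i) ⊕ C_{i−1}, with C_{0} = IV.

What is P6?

P6: D(K, 110) = 180; 180 ⊕ 55 = 131.

P6 = 131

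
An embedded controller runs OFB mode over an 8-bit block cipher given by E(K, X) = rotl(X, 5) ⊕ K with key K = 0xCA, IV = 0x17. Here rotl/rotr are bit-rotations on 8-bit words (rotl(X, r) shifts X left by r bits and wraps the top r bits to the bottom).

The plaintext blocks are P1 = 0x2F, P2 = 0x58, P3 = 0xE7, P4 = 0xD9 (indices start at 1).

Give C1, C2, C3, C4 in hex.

OFB encryption: S_i = E(K, S_{i−1}) with S_{0} = IV; C_i = P_i ⊕ S_i.
C1: S = E(K, 0x17) = 0x28; 0x2F ⊕ 0x28 = 0x07.
C2: S = E(K, 0x28) = 0xCF; 0x58 ⊕ 0xCF = 0x97.
C3: S = E(K, 0xCF) = 0x33; 0xE7 ⊕ 0x33 = 0xD4.
C4: S = E(K, 0x33) = 0xAC; 0xD9 ⊕ 0xAC = 0x75.

C1 = 0x07, C2 = 0x97, C3 = 0xD4, C4 = 0x75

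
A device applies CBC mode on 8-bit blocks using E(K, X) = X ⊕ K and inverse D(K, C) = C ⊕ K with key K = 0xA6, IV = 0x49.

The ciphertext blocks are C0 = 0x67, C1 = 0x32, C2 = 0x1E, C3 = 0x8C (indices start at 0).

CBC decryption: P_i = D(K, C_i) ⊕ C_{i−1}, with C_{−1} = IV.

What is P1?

P1: D(K, 0x32) = 0x94; 0x94 ⊕ 0x67 = 0xF3.

P1 = 0xF3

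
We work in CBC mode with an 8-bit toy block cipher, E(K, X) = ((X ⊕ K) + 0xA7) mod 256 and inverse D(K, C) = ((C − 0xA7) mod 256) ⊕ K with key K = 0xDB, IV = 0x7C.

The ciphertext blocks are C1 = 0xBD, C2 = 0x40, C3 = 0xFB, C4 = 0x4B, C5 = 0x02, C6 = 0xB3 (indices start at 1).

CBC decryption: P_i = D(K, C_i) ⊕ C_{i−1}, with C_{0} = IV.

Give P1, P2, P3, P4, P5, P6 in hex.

P1 = 0xB1, P2 = 0xFF, P3 = 0xCF, P4 = 0x84, P5 = 0xCB, P6 = 0xD5

P1: D(K, 0xBD) = 0xCD; 0xCD ⊕ 0x7C = 0xB1.
P2: D(K, 0x40) = 0x42; 0x42 ⊕ 0xBD = 0xFF.
P3: D(K, 0xFB) = 0x8F; 0x8F ⊕ 0x40 = 0xCF.
P4: D(K, 0x4B) = 0x7F; 0x7F ⊕ 0xFB = 0x84.
P5: D(K, 0x02) = 0x80; 0x80 ⊕ 0x4B = 0xCB.
P6: D(K, 0xB3) = 0xD7; 0xD7 ⊕ 0x02 = 0xD5.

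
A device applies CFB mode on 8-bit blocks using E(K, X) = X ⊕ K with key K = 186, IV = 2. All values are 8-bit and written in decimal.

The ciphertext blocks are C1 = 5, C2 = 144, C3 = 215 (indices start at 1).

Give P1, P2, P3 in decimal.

P1 = 189, P2 = 47, P3 = 253

CFB decryption: P_i = C_i ⊕ E(K, C_{i−1}), with C_{0} = IV.
P1: E(K, 2) = 184; 5 ⊕ 184 = 189.
P2: E(K, 5) = 191; 144 ⊕ 191 = 47.
P3: E(K, 144) = 42; 215 ⊕ 42 = 253.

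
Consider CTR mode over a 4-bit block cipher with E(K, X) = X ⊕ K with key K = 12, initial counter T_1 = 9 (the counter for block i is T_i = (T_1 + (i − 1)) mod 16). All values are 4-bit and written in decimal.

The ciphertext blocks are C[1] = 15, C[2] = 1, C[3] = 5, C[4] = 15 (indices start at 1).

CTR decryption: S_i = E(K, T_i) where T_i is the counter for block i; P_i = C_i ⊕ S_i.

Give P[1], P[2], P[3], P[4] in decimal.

P[1]: T = 9, S = E(K, T) = 5; 15 ⊕ 5 = 10.
P[2]: T = 10, S = E(K, T) = 6; 1 ⊕ 6 = 7.
P[3]: T = 11, S = E(K, T) = 7; 5 ⊕ 7 = 2.
P[4]: T = 12, S = E(K, T) = 0; 15 ⊕ 0 = 15.

P[1] = 10, P[2] = 7, P[3] = 2, P[4] = 15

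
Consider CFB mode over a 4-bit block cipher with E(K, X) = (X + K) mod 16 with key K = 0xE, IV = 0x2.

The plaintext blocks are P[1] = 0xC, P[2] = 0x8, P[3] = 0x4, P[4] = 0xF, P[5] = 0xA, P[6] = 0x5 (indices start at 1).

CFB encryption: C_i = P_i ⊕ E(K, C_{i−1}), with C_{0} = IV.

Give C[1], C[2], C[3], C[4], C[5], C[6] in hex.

C[1]: E(K, 0x2) = 0x0; 0xC ⊕ 0x0 = 0xC.
C[2]: E(K, 0xC) = 0xA; 0x8 ⊕ 0xA = 0x2.
C[3]: E(K, 0x2) = 0x0; 0x4 ⊕ 0x0 = 0x4.
C[4]: E(K, 0x4) = 0x2; 0xF ⊕ 0x2 = 0xD.
C[5]: E(K, 0xD) = 0xB; 0xA ⊕ 0xB = 0x1.
C[6]: E(K, 0x1) = 0xF; 0x5 ⊕ 0xF = 0xA.

C[1] = 0xC, C[2] = 0x2, C[3] = 0x4, C[4] = 0xD, C[5] = 0x1, C[6] = 0xA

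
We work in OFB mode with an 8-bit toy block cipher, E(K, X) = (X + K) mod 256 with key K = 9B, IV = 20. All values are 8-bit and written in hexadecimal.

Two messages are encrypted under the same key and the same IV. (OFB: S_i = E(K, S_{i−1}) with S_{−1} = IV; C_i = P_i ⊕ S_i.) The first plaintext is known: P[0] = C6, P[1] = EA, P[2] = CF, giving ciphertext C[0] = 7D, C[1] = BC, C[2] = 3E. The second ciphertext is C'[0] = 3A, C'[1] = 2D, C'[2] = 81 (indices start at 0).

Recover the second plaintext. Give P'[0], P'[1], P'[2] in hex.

P'[0] = 81, P'[1] = 7B, P'[2] = 70

In OFB with a reused IV, both messages share the same keystream S_i, so C_i ⊕ C'_i = P_i ⊕ P'_i and thus P'_i = P_i ⊕ C_i ⊕ C'_i.
P'[0]: C6 ⊕ 7D ⊕ 3A = 81.
P'[1]: EA ⊕ BC ⊕ 2D = 7B.
P'[2]: CF ⊕ 3E ⊕ 81 = 70.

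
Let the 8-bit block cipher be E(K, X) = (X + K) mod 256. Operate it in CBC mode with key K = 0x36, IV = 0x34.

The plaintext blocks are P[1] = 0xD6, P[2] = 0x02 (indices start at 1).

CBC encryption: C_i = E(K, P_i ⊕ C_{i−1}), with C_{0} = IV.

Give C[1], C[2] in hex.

C[1] = 0x18, C[2] = 0x50

C[1]: P[1] ⊕ 0x34 = 0xE2; E(K, 0xE2) = 0x18.
C[2]: P[2] ⊕ 0x18 = 0x1A; E(K, 0x1A) = 0x50.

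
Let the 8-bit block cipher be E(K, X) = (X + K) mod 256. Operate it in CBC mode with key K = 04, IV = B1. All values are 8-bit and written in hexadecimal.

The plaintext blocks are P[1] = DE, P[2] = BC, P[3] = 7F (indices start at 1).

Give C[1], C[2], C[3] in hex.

C[1] = 73, C[2] = D3, C[3] = B0

CBC encryption: C_i = E(K, P_i ⊕ C_{i−1}), with C_{0} = IV.
C[1]: P[1] ⊕ B1 = 6F; E(K, 6F) = 73.
C[2]: P[2] ⊕ 73 = CF; E(K, CF) = D3.
C[3]: P[3] ⊕ D3 = AC; E(K, AC) = B0.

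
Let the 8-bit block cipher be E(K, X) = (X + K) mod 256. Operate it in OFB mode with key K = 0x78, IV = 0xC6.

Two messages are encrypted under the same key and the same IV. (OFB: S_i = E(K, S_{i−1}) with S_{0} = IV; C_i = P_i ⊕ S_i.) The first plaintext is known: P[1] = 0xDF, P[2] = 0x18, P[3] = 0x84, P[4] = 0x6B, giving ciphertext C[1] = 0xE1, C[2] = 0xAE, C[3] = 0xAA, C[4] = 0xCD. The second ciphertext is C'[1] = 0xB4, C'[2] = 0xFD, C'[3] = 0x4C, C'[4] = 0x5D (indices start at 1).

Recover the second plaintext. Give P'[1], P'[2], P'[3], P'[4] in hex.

In OFB with a reused IV, both messages share the same keystream S_i, so C_i ⊕ C'_i = P_i ⊕ P'_i and thus P'_i = P_i ⊕ C_i ⊕ C'_i.
P'[1]: 0xDF ⊕ 0xE1 ⊕ 0xB4 = 0x8A.
P'[2]: 0x18 ⊕ 0xAE ⊕ 0xFD = 0x4B.
P'[3]: 0x84 ⊕ 0xAA ⊕ 0x4C = 0x62.
P'[4]: 0x6B ⊕ 0xCD ⊕ 0x5D = 0xFB.

P'[1] = 0x8A, P'[2] = 0x4B, P'[3] = 0x62, P'[4] = 0xFB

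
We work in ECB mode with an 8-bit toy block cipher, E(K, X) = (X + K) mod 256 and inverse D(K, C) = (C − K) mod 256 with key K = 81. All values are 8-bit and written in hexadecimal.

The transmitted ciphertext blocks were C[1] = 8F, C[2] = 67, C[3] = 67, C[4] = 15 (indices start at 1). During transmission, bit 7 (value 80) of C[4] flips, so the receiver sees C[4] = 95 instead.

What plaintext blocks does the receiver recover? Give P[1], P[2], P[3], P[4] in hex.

ECB decryption: P_i = D(K, C_i).
Only C[4] changed, to 95. In ECB, a change in C_i affects only P_i. Decrypting the received ciphertext:
P[1]: D(K, 8F) = 0E.
P[2]: D(K, 67) = E6.
P[3]: D(K, 67) = E6.
P[4]: D(K, 95) = 14.
Blocks that differ from the original plaintext: P[4].

P[1] = 0E, P[2] = E6, P[3] = E6, P[4] = 14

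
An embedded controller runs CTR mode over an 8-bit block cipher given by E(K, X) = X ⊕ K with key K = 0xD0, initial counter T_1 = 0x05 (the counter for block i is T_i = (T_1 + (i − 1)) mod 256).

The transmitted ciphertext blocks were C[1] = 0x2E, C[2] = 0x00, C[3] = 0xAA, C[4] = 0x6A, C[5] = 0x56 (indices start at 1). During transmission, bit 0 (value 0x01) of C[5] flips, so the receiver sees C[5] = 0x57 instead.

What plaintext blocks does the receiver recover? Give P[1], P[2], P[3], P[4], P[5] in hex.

CTR decryption: S_i = E(K, T_i) where T_i is the counter for block i; P_i = C_i ⊕ S_i.
Only C[5] changed, to 0x57. In CTR, a change in C_i flips the same bit in P_i only; the keystream is unaffected. Decrypting the received ciphertext:
P[1]: T = 0x05, S = E(K, T) = 0xD5; 0x2E ⊕ 0xD5 = 0xFB.
P[2]: T = 0x06, S = E(K, T) = 0xD6; 0x00 ⊕ 0xD6 = 0xD6.
P[3]: T = 0x07, S = E(K, T) = 0xD7; 0xAA ⊕ 0xD7 = 0x7D.
P[4]: T = 0x08, S = E(K, T) = 0xD8; 0x6A ⊕ 0xD8 = 0xB2.
P[5]: T = 0x09, S = E(K, T) = 0xD9; 0x57 ⊕ 0xD9 = 0x8E.
Blocks that differ from the original plaintext: P[5].

P[1] = 0xFB, P[2] = 0xD6, P[3] = 0x7D, P[4] = 0xB2, P[5] = 0x8E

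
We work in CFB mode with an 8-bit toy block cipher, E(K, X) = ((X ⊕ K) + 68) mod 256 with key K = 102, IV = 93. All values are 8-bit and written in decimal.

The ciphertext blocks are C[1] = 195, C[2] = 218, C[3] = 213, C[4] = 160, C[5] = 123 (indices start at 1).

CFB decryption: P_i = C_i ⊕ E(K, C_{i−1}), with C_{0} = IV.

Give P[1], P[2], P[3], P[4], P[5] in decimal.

P[1] = 188, P[2] = 51, P[3] = 213, P[4] = 87, P[5] = 113

P[1]: E(K, 93) = 127; 195 ⊕ 127 = 188.
P[2]: E(K, 195) = 233; 218 ⊕ 233 = 51.
P[3]: E(K, 218) = 0; 213 ⊕ 0 = 213.
P[4]: E(K, 213) = 247; 160 ⊕ 247 = 87.
P[5]: E(K, 160) = 10; 123 ⊕ 10 = 113.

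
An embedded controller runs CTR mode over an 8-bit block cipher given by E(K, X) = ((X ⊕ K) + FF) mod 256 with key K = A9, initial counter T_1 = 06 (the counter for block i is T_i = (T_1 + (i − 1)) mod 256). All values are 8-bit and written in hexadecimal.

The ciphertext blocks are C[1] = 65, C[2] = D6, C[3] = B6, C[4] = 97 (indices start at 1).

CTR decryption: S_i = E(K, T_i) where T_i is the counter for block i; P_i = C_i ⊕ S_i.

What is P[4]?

P[4] = 08

P[4]: T = 09, S = E(K, T) = 9F; 97 ⊕ 9F = 08.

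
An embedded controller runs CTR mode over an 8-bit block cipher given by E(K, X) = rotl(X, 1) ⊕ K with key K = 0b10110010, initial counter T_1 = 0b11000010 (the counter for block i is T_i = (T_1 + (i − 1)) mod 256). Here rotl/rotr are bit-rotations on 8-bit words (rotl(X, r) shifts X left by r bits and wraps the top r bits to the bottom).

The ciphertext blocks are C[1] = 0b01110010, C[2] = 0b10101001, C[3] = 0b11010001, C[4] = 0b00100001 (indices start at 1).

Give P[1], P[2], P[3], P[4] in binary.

CTR decryption: S_i = E(K, T_i) where T_i is the counter for block i; P_i = C_i ⊕ S_i.
P[1]: T = 0b11000010, S = E(K, T) = 0b00110111; 0b01110010 ⊕ 0b00110111 = 0b01000101.
P[2]: T = 0b11000011, S = E(K, T) = 0b00110101; 0b10101001 ⊕ 0b00110101 = 0b10011100.
P[3]: T = 0b11000100, S = E(K, T) = 0b00111011; 0b11010001 ⊕ 0b00111011 = 0b11101010.
P[4]: T = 0b11000101, S = E(K, T) = 0b00111001; 0b00100001 ⊕ 0b00111001 = 0b00011000.

P[1] = 0b01000101, P[2] = 0b10011100, P[3] = 0b11101010, P[4] = 0b00011000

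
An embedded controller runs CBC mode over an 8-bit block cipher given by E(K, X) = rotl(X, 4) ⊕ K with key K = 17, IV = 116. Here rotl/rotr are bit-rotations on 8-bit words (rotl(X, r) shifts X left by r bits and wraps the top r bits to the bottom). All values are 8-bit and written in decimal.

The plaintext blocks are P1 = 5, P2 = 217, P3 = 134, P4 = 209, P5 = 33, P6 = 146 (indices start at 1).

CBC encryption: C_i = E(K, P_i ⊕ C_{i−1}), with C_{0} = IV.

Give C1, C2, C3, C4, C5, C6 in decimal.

C1 = 6, C2 = 236, C3 = 183, C4 = 119, C5 = 116, C6 = 127

C1: P1 ⊕ 116 = 113; E(K, 113) = 6.
C2: P2 ⊕ 6 = 223; E(K, 223) = 236.
C3: P3 ⊕ 236 = 106; E(K, 106) = 183.
C4: P4 ⊕ 183 = 102; E(K, 102) = 119.
C5: P5 ⊕ 119 = 86; E(K, 86) = 116.
C6: P6 ⊕ 116 = 230; E(K, 230) = 127.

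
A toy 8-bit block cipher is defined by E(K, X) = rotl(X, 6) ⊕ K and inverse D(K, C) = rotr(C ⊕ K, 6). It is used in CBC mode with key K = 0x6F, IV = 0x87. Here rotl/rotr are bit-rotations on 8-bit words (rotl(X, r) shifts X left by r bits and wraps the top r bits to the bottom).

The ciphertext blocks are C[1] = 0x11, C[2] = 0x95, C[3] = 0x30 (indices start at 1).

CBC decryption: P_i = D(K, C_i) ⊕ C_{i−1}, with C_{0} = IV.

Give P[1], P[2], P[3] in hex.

P[1]: D(K, 0x11) = 0xF9; 0xF9 ⊕ 0x87 = 0x7E.
P[2]: D(K, 0x95) = 0xEB; 0xEB ⊕ 0x11 = 0xFA.
P[3]: D(K, 0x30) = 0x7D; 0x7D ⊕ 0x95 = 0xE8.

P[1] = 0x7E, P[2] = 0xFA, P[3] = 0xE8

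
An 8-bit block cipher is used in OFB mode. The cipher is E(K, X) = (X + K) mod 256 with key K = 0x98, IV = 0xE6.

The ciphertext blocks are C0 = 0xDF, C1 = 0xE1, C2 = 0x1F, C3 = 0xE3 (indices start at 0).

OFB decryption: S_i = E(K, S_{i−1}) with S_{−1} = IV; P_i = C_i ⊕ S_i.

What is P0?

P0: S = E(K, 0xE6) = 0x7E; 0xDF ⊕ 0x7E = 0xA1.

P0 = 0xA1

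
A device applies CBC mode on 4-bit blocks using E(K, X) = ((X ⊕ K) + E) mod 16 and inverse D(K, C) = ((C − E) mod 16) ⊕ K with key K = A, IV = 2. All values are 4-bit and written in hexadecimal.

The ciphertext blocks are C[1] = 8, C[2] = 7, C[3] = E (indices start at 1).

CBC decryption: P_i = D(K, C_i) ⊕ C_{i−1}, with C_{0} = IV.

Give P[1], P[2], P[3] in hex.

P[1]: D(K, 8) = 0; 0 ⊕ 2 = 2.
P[2]: D(K, 7) = 3; 3 ⊕ 8 = B.
P[3]: D(K, E) = A; A ⊕ 7 = D.

P[1] = 2, P[2] = B, P[3] = D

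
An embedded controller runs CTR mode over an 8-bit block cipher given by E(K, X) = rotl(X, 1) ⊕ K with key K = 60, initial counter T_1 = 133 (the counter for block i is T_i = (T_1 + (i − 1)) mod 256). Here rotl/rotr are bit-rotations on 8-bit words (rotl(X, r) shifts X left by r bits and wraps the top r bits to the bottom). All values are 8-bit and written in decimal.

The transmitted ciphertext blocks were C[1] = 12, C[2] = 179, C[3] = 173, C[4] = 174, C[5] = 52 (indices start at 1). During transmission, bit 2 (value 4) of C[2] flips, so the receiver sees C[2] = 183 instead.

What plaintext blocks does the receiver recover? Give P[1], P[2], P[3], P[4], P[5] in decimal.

P[1] = 59, P[2] = 134, P[3] = 158, P[4] = 131, P[5] = 27

CTR decryption: S_i = E(K, T_i) where T_i is the counter for block i; P_i = C_i ⊕ S_i.
Only C[2] changed, to 183. In CTR, a change in C_i flips the same bit in P_i only; the keystream is unaffected. Decrypting the received ciphertext:
P[1]: T = 133, S = E(K, T) = 55; 12 ⊕ 55 = 59.
P[2]: T = 134, S = E(K, T) = 49; 183 ⊕ 49 = 134.
P[3]: T = 135, S = E(K, T) = 51; 173 ⊕ 51 = 158.
P[4]: T = 136, S = E(K, T) = 45; 174 ⊕ 45 = 131.
P[5]: T = 137, S = E(K, T) = 47; 52 ⊕ 47 = 27.
Blocks that differ from the original plaintext: P[2].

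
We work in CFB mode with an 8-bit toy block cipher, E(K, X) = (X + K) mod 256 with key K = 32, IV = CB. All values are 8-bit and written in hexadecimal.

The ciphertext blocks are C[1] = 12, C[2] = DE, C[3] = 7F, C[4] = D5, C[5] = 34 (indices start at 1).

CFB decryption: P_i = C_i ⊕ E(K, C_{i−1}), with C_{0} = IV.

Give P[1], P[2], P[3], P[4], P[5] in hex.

P[1] = EF, P[2] = 9A, P[3] = 6F, P[4] = 64, P[5] = 33

P[1]: E(K, CB) = FD; 12 ⊕ FD = EF.
P[2]: E(K, 12) = 44; DE ⊕ 44 = 9A.
P[3]: E(K, DE) = 10; 7F ⊕ 10 = 6F.
P[4]: E(K, 7F) = B1; D5 ⊕ B1 = 64.
P[5]: E(K, D5) = 07; 34 ⊕ 07 = 33.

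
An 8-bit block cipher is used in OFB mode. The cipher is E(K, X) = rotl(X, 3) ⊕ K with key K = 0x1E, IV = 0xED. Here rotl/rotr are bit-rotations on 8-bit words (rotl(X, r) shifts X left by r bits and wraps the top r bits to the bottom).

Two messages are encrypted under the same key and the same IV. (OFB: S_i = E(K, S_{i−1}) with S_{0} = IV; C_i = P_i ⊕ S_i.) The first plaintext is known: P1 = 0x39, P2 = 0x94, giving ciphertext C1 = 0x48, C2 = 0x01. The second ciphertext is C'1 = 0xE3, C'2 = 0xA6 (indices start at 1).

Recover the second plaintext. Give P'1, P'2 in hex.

In OFB with a reused IV, both messages share the same keystream S_i, so C_i ⊕ C'_i = P_i ⊕ P'_i and thus P'_i = P_i ⊕ C_i ⊕ C'_i.
P'1: 0x39 ⊕ 0x48 ⊕ 0xE3 = 0x92.
P'2: 0x94 ⊕ 0x01 ⊕ 0xA6 = 0x33.

P'1 = 0x92, P'2 = 0x33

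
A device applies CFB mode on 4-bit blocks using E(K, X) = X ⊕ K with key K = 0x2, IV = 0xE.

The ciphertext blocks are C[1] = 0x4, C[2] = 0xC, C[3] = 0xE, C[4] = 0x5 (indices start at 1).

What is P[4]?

P[4] = 0x9

CFB decryption: P_i = C_i ⊕ E(K, C_{i−1}), with C_{0} = IV.
P[4]: E(K, 0xE) = 0xC; 0x5 ⊕ 0xC = 0x9.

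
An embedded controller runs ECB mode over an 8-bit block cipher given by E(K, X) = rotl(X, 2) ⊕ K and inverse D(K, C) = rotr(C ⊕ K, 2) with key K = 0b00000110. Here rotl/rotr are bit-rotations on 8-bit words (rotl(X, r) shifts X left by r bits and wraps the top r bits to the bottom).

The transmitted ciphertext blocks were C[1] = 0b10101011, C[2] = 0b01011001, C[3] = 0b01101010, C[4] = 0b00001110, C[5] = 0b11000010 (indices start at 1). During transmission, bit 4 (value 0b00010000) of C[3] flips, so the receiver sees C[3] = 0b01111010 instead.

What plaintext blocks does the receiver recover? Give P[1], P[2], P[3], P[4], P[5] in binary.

P[1] = 0b01101011, P[2] = 0b11010111, P[3] = 0b00011111, P[4] = 0b00000010, P[5] = 0b00110001

ECB decryption: P_i = D(K, C_i).
Only C[3] changed, to 0b01111010. In ECB, a change in C_i affects only P_i. Decrypting the received ciphertext:
P[1]: D(K, 0b10101011) = 0b01101011.
P[2]: D(K, 0b01011001) = 0b11010111.
P[3]: D(K, 0b01111010) = 0b00011111.
P[4]: D(K, 0b00001110) = 0b00000010.
P[5]: D(K, 0b11000010) = 0b00110001.
Blocks that differ from the original plaintext: P[3].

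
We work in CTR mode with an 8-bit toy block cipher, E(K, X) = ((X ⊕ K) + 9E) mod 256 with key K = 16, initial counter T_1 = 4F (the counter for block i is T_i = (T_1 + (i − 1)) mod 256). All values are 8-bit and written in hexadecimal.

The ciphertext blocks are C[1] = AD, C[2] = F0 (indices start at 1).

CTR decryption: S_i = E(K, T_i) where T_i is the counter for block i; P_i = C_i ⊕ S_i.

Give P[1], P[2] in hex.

P[1] = 5A, P[2] = 14

P[1]: T = 4F, S = E(K, T) = F7; AD ⊕ F7 = 5A.
P[2]: T = 50, S = E(K, T) = E4; F0 ⊕ E4 = 14.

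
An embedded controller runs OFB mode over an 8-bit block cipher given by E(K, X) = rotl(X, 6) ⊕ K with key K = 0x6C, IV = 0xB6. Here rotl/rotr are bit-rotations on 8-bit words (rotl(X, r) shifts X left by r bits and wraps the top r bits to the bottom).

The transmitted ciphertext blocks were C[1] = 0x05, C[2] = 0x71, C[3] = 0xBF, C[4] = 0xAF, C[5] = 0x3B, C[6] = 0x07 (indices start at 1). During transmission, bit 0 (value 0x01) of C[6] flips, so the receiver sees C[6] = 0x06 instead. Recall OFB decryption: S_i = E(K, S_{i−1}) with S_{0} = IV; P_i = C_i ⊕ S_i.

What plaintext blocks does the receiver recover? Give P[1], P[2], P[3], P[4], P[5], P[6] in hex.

Only C[6] changed, to 0x06. In OFB, a change in C_i flips the same bit in P_i only; the keystream is unaffected. Decrypting the received ciphertext:
P[1]: S = E(K, 0xB6) = 0xC1; 0x05 ⊕ 0xC1 = 0xC4.
P[2]: S = E(K, 0xC1) = 0x1C; 0x71 ⊕ 0x1C = 0x6D.
P[3]: S = E(K, 0x1C) = 0x6B; 0xBF ⊕ 0x6B = 0xD4.
P[4]: S = E(K, 0x6B) = 0xB6; 0xAF ⊕ 0xB6 = 0x19.
P[5]: S = E(K, 0xB6) = 0xC1; 0x3B ⊕ 0xC1 = 0xFA.
P[6]: S = E(K, 0xC1) = 0x1C; 0x06 ⊕ 0x1C = 0x1A.
Blocks that differ from the original plaintext: P[6].

P[1] = 0xC4, P[2] = 0x6D, P[3] = 0xD4, P[4] = 0x19, P[5] = 0xFA, P[6] = 0x1A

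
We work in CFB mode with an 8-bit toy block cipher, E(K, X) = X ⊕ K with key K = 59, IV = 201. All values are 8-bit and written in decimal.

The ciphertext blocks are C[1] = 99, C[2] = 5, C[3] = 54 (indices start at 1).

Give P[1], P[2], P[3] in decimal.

CFB decryption: P_i = C_i ⊕ E(K, C_{i−1}), with C_{0} = IV.
P[1]: E(K, 201) = 242; 99 ⊕ 242 = 145.
P[2]: E(K, 99) = 88; 5 ⊕ 88 = 93.
P[3]: E(K, 5) = 62; 54 ⊕ 62 = 8.

P[1] = 145, P[2] = 93, P[3] = 8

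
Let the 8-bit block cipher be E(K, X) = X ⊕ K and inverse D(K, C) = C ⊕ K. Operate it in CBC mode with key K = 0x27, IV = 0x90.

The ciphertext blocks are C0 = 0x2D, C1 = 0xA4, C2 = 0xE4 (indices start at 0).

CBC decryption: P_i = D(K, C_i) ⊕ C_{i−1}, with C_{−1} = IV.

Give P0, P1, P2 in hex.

P0 = 0x9A, P1 = 0xAE, P2 = 0x67

P0: D(K, 0x2D) = 0x0A; 0x0A ⊕ 0x90 = 0x9A.
P1: D(K, 0xA4) = 0x83; 0x83 ⊕ 0x2D = 0xAE.
P2: D(K, 0xE4) = 0xC3; 0xC3 ⊕ 0xA4 = 0x67.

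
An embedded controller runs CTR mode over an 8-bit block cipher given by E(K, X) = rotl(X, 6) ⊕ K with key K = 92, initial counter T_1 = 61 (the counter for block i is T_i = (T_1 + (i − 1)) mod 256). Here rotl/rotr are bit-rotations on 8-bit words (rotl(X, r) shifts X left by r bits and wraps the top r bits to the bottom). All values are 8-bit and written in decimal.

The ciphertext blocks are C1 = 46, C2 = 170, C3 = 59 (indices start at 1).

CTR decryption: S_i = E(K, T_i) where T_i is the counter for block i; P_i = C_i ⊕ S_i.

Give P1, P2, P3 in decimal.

P1 = 61, P2 = 121, P3 = 168

P1: T = 61, S = E(K, T) = 19; 46 ⊕ 19 = 61.
P2: T = 62, S = E(K, T) = 211; 170 ⊕ 211 = 121.
P3: T = 63, S = E(K, T) = 147; 59 ⊕ 147 = 168.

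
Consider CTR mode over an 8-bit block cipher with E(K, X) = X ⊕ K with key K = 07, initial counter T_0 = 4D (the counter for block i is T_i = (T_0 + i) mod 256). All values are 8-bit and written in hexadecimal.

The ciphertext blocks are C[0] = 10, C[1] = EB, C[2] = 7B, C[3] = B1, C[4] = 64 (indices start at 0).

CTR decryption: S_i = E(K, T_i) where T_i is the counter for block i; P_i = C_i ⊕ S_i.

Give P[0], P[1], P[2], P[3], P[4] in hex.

P[0] = 5A, P[1] = A2, P[2] = 33, P[3] = E6, P[4] = 32

P[0]: T = 4D, S = E(K, T) = 4A; 10 ⊕ 4A = 5A.
P[1]: T = 4E, S = E(K, T) = 49; EB ⊕ 49 = A2.
P[2]: T = 4F, S = E(K, T) = 48; 7B ⊕ 48 = 33.
P[3]: T = 50, S = E(K, T) = 57; B1 ⊕ 57 = E6.
P[4]: T = 51, S = E(K, T) = 56; 64 ⊕ 56 = 32.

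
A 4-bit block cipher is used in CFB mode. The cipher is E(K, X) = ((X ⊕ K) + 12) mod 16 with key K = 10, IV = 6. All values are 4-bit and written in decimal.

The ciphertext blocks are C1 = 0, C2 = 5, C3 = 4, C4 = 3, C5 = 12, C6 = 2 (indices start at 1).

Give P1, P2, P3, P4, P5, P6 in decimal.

CFB decryption: P_i = C_i ⊕ E(K, C_{i−1}), with C_{0} = IV.
P1: E(K, 6) = 8; 0 ⊕ 8 = 8.
P2: E(K, 0) = 6; 5 ⊕ 6 = 3.
P3: E(K, 5) = 11; 4 ⊕ 11 = 15.
P4: E(K, 4) = 10; 3 ⊕ 10 = 9.
P5: E(K, 3) = 5; 12 ⊕ 5 = 9.
P6: E(K, 12) = 2; 2 ⊕ 2 = 0.

P1 = 8, P2 = 3, P3 = 15, P4 = 9, P5 = 9, P6 = 0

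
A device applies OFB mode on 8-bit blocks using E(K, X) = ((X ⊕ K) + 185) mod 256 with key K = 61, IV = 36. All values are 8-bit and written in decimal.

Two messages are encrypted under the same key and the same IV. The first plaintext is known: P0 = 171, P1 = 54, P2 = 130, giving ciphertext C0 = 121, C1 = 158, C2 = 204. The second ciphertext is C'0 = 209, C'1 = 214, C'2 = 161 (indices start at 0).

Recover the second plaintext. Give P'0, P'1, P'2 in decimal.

P'0 = 3, P'1 = 126, P'2 = 239

In OFB with a reused IV, both messages share the same keystream S_i, so C_i ⊕ C'_i = P_i ⊕ P'_i and thus P'_i = P_i ⊕ C_i ⊕ C'_i.
P'0: 171 ⊕ 121 ⊕ 209 = 3.
P'1: 54 ⊕ 158 ⊕ 214 = 126.
P'2: 130 ⊕ 204 ⊕ 161 = 239.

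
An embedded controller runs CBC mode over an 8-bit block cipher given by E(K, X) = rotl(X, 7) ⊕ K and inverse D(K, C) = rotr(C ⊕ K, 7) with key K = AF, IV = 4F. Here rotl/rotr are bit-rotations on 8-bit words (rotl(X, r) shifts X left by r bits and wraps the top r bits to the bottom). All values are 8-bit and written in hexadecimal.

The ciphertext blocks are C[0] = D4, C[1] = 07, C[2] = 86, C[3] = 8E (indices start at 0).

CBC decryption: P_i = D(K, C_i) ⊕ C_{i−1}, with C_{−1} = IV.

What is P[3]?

P[3] = C4

P[3]: D(K, 8E) = 42; 42 ⊕ 86 = C4.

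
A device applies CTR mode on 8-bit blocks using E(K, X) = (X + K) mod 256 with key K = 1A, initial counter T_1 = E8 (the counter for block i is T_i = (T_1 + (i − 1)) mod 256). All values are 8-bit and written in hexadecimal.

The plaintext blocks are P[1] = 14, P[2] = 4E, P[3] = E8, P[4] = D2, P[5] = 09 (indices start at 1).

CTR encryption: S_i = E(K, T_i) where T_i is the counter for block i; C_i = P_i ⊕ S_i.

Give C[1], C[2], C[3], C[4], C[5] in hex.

C[1] = 16, C[2] = 4D, C[3] = EC, C[4] = D7, C[5] = 0F

C[1]: T = E8, S = E(K, T) = 02; 14 ⊕ 02 = 16.
C[2]: T = E9, S = E(K, T) = 03; 4E ⊕ 03 = 4D.
C[3]: T = EA, S = E(K, T) = 04; E8 ⊕ 04 = EC.
C[4]: T = EB, S = E(K, T) = 05; D2 ⊕ 05 = D7.
C[5]: T = EC, S = E(K, T) = 06; 09 ⊕ 06 = 0F.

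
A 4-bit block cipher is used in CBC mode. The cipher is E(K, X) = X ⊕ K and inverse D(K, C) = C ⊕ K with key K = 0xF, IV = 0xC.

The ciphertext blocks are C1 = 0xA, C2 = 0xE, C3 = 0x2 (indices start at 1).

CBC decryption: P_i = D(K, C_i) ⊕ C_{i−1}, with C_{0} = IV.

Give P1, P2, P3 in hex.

P1: D(K, 0xA) = 0x5; 0x5 ⊕ 0xC = 0x9.
P2: D(K, 0xE) = 0x1; 0x1 ⊕ 0xA = 0xB.
P3: D(K, 0x2) = 0xD; 0xD ⊕ 0xE = 0x3.

P1 = 0x9, P2 = 0xB, P3 = 0x3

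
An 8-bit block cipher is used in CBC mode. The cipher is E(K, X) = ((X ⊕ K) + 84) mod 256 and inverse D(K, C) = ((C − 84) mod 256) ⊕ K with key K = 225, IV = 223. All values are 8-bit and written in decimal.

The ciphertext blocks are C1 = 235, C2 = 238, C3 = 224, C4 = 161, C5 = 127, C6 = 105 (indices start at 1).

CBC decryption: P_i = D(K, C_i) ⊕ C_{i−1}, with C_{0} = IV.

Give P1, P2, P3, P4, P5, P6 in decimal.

P1 = 169, P2 = 144, P3 = 131, P4 = 76, P5 = 107, P6 = 139

P1: D(K, 235) = 118; 118 ⊕ 223 = 169.
P2: D(K, 238) = 123; 123 ⊕ 235 = 144.
P3: D(K, 224) = 109; 109 ⊕ 238 = 131.
P4: D(K, 161) = 172; 172 ⊕ 224 = 76.
P5: D(K, 127) = 202; 202 ⊕ 161 = 107.
P6: D(K, 105) = 244; 244 ⊕ 127 = 139.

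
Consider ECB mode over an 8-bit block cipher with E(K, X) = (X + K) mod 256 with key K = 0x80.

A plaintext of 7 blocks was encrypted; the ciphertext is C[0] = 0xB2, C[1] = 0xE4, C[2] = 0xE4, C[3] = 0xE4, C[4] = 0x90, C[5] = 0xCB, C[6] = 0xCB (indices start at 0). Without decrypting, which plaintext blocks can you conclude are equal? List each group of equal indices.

ECB encrypts each block independently with the same key, so equal ciphertext blocks imply equal plaintext blocks.
C[1] = C[2] = C[3] = 0xE4, so P[1] = P[2] = P[3].
C[5] = C[6] = 0xCB, so P[5] = P[6].

P[1] = P[2] = P[3]; P[5] = P[6]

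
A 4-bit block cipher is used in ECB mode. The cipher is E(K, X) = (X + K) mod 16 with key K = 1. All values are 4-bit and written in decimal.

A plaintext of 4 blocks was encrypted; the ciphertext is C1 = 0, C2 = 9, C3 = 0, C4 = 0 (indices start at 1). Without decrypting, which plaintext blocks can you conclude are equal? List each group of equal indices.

ECB encrypts each block independently with the same key, so equal ciphertext blocks imply equal plaintext blocks.
C1 = C3 = C4 = 0, so P1 = P3 = P4.

P1 = P3 = P4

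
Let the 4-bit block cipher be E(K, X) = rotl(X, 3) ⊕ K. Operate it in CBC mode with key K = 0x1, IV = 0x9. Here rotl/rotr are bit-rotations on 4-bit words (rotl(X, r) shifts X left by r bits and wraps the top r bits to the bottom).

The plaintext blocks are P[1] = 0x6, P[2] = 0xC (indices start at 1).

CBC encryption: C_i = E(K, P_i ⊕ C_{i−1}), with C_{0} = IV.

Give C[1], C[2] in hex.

C[1]: P[1] ⊕ 0x9 = 0xF; E(K, 0xF) = 0xE.
C[2]: P[2] ⊕ 0xE = 0x2; E(K, 0x2) = 0x0.

C[1] = 0xE, C[2] = 0x0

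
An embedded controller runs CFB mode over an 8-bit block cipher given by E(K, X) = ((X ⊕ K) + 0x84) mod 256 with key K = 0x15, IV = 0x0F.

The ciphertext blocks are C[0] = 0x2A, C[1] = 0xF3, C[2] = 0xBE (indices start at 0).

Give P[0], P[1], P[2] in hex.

CFB decryption: P_i = C_i ⊕ E(K, C_{i−1}), with C_{−1} = IV.
P[0]: E(K, 0x0F) = 0x9E; 0x2A ⊕ 0x9E = 0xB4.
P[1]: E(K, 0x2A) = 0xC3; 0xF3 ⊕ 0xC3 = 0x30.
P[2]: E(K, 0xF3) = 0x6A; 0xBE ⊕ 0x6A = 0xD4.

P[0] = 0xB4, P[1] = 0x30, P[2] = 0xD4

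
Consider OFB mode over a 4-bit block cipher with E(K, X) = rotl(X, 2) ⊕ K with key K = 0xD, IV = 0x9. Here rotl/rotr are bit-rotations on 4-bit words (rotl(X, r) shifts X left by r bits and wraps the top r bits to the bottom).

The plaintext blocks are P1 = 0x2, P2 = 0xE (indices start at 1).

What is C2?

C2 = 0xD

OFB encryption: S_i = E(K, S_{i−1}) with S_{0} = IV; C_i = P_i ⊕ S_i.
C1: S = E(K, 0x9) = 0xB; 0x2 ⊕ 0xB = 0x9.
C2: S = E(K, 0xB) = 0x3; 0xE ⊕ 0x3 = 0xD.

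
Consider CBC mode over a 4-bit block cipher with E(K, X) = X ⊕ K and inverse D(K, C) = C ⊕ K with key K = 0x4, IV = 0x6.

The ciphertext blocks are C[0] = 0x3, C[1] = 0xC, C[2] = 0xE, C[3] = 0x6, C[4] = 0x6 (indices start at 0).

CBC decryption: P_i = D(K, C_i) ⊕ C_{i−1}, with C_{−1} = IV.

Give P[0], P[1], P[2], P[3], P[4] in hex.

P[0]: D(K, 0x3) = 0x7; 0x7 ⊕ 0x6 = 0x1.
P[1]: D(K, 0xC) = 0x8; 0x8 ⊕ 0x3 = 0xB.
P[2]: D(K, 0xE) = 0xA; 0xA ⊕ 0xC = 0x6.
P[3]: D(K, 0x6) = 0x2; 0x2 ⊕ 0xE = 0xC.
P[4]: D(K, 0x6) = 0x2; 0x2 ⊕ 0x6 = 0x4.

P[0] = 0x1, P[1] = 0xB, P[2] = 0x6, P[3] = 0xC, P[4] = 0x4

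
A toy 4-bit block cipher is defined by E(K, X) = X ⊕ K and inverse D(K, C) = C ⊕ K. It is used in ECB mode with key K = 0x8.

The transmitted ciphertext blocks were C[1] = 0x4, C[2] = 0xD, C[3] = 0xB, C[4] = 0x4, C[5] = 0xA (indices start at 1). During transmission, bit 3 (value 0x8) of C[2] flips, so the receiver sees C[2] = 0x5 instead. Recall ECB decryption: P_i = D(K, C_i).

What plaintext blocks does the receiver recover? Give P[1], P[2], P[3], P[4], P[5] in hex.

P[1] = 0xC, P[2] = 0xD, P[3] = 0x3, P[4] = 0xC, P[5] = 0x2

Only C[2] changed, to 0x5. In ECB, a change in C_i affects only P_i. Decrypting the received ciphertext:
P[1]: D(K, 0x4) = 0xC.
P[2]: D(K, 0x5) = 0xD.
P[3]: D(K, 0xB) = 0x3.
P[4]: D(K, 0x4) = 0xC.
P[5]: D(K, 0xA) = 0x2.
Blocks that differ from the original plaintext: P[2].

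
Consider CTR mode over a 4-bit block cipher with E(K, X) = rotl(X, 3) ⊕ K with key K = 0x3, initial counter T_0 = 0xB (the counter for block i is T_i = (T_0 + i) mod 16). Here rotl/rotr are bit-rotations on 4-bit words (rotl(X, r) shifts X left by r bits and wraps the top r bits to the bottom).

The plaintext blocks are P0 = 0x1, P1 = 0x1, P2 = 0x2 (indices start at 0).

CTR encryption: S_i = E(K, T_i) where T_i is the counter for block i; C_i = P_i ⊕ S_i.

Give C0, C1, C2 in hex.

C0 = 0xF, C1 = 0x4, C2 = 0xF

C0: T = 0xB, S = E(K, T) = 0xE; 0x1 ⊕ 0xE = 0xF.
C1: T = 0xC, S = E(K, T) = 0x5; 0x1 ⊕ 0x5 = 0x4.
C2: T = 0xD, S = E(K, T) = 0xD; 0x2 ⊕ 0xD = 0xF.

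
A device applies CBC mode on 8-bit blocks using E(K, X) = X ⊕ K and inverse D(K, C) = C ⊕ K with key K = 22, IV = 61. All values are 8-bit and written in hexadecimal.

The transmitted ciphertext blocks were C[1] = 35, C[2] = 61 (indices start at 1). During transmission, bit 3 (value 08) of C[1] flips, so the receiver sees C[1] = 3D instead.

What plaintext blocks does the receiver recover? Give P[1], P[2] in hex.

CBC decryption: P_i = D(K, C_i) ⊕ C_{i−1}, with C_{0} = IV.
Only C[1] changed, to 3D. In CBC, a change in C_i garbles P_i and flips the same bit in P_{i+1}. Decrypting the received ciphertext:
P[1]: D(K, 3D) = 1F; 1F ⊕ 61 = 7E.
P[2]: D(K, 61) = 43; 43 ⊕ 3D = 7E.
Blocks that differ from the original plaintext: P[1], P[2].

P[1] = 7E, P[2] = 7E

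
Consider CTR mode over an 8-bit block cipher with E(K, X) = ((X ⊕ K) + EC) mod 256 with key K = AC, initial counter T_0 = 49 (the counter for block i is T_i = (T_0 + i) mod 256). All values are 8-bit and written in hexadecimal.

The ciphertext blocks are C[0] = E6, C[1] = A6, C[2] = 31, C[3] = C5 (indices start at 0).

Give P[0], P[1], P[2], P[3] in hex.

P[0] = 37, P[1] = 74, P[2] = E2, P[3] = 09

CTR decryption: S_i = E(K, T_i) where T_i is the counter for block i; P_i = C_i ⊕ S_i.
P[0]: T = 49, S = E(K, T) = D1; E6 ⊕ D1 = 37.
P[1]: T = 4A, S = E(K, T) = D2; A6 ⊕ D2 = 74.
P[2]: T = 4B, S = E(K, T) = D3; 31 ⊕ D3 = E2.
P[3]: T = 4C, S = E(K, T) = CC; C5 ⊕ CC = 09.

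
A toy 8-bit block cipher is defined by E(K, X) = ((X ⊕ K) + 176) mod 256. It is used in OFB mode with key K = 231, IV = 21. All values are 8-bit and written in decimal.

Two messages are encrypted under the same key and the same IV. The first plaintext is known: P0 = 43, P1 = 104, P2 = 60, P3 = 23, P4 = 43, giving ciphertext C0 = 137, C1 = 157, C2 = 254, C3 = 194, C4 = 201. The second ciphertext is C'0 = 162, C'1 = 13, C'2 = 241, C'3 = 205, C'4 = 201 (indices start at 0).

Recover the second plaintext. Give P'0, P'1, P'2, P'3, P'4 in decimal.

In OFB with a reused IV, both messages share the same keystream S_i, so C_i ⊕ C'_i = P_i ⊕ P'_i and thus P'_i = P_i ⊕ C_i ⊕ C'_i.
P'0: 43 ⊕ 137 ⊕ 162 = 0.
P'1: 104 ⊕ 157 ⊕ 13 = 248.
P'2: 60 ⊕ 254 ⊕ 241 = 51.
P'3: 23 ⊕ 194 ⊕ 205 = 24.
P'4: 43 ⊕ 201 ⊕ 201 = 43.

P'0 = 0, P'1 = 248, P'2 = 51, P'3 = 24, P'4 = 43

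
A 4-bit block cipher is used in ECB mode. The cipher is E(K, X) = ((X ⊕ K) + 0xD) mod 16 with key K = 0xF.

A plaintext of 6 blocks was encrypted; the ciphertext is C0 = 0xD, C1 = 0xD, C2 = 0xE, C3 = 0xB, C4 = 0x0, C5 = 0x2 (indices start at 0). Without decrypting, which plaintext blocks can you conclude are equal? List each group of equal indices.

P0 = P1

ECB encrypts each block independently with the same key, so equal ciphertext blocks imply equal plaintext blocks.
C0 = C1 = 0xD, so P0 = P1.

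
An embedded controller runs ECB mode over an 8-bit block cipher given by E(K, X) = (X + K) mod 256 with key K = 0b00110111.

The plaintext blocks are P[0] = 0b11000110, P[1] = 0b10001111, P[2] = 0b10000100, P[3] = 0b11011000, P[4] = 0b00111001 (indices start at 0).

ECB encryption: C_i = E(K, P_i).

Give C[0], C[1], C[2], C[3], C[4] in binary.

C[0] = 0b11111101, C[1] = 0b11000110, C[2] = 0b10111011, C[3] = 0b00001111, C[4] = 0b01110000

C[0]: E(K, 0b11000110) = 0b11111101.
C[1]: E(K, 0b10001111) = 0b11000110.
C[2]: E(K, 0b10000100) = 0b10111011.
C[3]: E(K, 0b11011000) = 0b00001111.
C[4]: E(K, 0b00111001) = 0b01110000.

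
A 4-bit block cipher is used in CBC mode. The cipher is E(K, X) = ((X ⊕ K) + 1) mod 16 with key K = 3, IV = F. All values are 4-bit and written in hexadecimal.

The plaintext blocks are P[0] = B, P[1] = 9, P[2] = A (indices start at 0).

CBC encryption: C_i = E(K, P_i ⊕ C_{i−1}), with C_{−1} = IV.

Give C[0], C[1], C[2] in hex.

C[0] = 8, C[1] = 3, C[2] = B

C[0]: P[0] ⊕ F = 4; E(K, 4) = 8.
C[1]: P[1] ⊕ 8 = 1; E(K, 1) = 3.
C[2]: P[2] ⊕ 3 = 9; E(K, 9) = B.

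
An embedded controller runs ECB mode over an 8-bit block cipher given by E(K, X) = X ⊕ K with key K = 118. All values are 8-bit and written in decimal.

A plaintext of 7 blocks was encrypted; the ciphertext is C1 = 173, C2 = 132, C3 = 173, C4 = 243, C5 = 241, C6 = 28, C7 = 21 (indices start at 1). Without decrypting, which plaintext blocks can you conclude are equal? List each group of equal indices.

P1 = P3

ECB encrypts each block independently with the same key, so equal ciphertext blocks imply equal plaintext blocks.
C1 = C3 = 173, so P1 = P3.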